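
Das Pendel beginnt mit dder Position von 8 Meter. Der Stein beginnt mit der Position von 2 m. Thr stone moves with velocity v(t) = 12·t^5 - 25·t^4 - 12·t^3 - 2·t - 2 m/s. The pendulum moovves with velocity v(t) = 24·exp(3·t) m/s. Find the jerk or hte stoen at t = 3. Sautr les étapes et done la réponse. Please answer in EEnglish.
The answer is 3564.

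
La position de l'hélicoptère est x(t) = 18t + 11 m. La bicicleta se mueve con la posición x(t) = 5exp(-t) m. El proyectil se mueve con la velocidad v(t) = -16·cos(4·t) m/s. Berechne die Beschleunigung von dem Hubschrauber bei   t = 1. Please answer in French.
Pour résoudre ceci, nous devons prendre 2 dérivées de notre équation de la position x(t) = 18·t + 11. En prenant d/dt de x(t), nous trouvons v(t) = 18. La dérivée de la vitesse donne l'accélération: a(t) = 0. De l'équation de l'accélération a(t) = 0, nous substituons t = 1 pour obtenir a = 0.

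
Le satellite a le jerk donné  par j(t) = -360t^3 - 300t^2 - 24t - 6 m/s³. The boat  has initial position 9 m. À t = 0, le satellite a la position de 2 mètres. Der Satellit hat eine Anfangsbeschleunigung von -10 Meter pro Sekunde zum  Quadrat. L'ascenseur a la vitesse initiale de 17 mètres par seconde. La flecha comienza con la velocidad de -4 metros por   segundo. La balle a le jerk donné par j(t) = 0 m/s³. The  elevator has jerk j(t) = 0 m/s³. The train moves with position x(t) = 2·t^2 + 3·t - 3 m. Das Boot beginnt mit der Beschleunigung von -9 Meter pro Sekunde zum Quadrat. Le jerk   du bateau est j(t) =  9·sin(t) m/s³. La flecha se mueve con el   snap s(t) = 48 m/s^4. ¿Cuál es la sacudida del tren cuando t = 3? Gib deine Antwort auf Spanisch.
Para resolver esto, necesitamos tomar 3 derivadas de nuestra ecuación de la posición x(t) = 2·t^2 + 3·t - 3. La derivada de la posición da la velocidad: v(t) = 4·t + 3. Derivando la velocidad, obtenemos la aceleración: a(t) = 4. Derivando la aceleración, obtenemos la sacudida: j(t) = 0. De la ecuación de la sacudida j(t) = 0, sustituimos t = 3 para obtener j = 0.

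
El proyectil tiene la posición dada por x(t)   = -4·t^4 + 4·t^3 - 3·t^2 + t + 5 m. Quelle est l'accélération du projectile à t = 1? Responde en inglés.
To solve this, we need to take 2 derivatives of our position equation x(t) = -4·t^4 + 4·t^3 - 3·t^2 + t + 5. Differentiating position, we get velocity: v(t) = -16·t^3 + 12·t^2 - 6·t + 1. Differentiating velocity, we get acceleration: a(t) = -48·t^2 + 24·t - 6. We have acceleration a(t) = -48·t^2 + 24·t - 6. Substituting t = 1: a(1) = -30.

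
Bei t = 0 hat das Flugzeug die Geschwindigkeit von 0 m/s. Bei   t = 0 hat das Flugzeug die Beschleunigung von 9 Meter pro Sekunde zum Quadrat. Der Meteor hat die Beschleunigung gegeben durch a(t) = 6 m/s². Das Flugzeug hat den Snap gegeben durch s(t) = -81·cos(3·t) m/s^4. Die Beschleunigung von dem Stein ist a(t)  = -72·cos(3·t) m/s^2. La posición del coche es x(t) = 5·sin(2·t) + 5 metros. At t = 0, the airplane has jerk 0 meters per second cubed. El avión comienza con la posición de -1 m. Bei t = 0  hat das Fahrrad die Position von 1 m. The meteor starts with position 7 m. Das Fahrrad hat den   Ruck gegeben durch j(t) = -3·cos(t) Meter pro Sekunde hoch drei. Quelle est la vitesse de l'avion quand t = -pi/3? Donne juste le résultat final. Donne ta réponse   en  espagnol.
La respuesta es 0.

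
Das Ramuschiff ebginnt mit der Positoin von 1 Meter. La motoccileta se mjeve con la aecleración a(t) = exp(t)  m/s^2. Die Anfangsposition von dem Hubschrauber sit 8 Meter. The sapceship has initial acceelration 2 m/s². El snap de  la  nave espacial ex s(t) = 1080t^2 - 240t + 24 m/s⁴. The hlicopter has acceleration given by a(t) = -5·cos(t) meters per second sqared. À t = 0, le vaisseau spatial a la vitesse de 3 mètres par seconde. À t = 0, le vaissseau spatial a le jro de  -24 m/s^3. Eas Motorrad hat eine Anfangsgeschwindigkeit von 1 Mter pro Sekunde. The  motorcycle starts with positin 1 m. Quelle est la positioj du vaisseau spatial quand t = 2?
Nous devons intégrer notre équation du snap s(t) = 1080·t^2 - 240·t + 24 4 fois. En prenant ∫s(t)dt et en appliquant j(0) = -24, nous trouvons j(t) = 360·t^3 - 120·t^2 + 24·t - 24. L'intégrale du jerk, avec a(0) = 2, donne l'accélération: a(t) = 90·t^4 - 40·t^3 + 12·t^2 - 24·t + 2. La primitive de l'accélération est la vitesse. En utilisant v(0) = 3, nous obtenons v(t) = 18·t^5 - 10·t^4 + 4·t^3 - 12·t^2 + 2·t + 3. L'intégrale de la vitesse est la position. En utilisant x(0) = 1, nous obtenons x(t) = 3·t^6 - 2·t^5 + t^4 - 4·t^3 + t^2 + 3·t + 1. Nous avons la position x(t) = 3·t^6 - 2·t^5 + t^4 - 4·t^3 + t^2 + 3·t + 1. En substituant t = 2: x(2) = 123.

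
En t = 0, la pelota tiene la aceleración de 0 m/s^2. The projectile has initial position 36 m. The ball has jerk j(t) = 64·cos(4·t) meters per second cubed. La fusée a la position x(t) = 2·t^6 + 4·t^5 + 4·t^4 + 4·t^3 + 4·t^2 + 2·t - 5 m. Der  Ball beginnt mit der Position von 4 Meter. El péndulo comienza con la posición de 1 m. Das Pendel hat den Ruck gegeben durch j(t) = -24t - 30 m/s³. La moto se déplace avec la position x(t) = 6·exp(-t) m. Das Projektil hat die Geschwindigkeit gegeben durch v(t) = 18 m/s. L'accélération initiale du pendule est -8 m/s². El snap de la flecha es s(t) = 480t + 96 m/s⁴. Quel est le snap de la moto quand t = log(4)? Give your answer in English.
Starting from position x(t) = 6·exp(-t), we take 4 derivatives. The derivative of position gives velocity: v(t) = -6·exp(-t). Taking d/dt of v(t), we find a(t) = 6·exp(-t). Taking d/dt of a(t), we find j(t) = -6·exp(-t). Differentiating jerk, we get snap: s(t) = 6·exp(-t). We have snap s(t) = 6·exp(-t). Substituting t = log(4): s(log(4)) = 3/2.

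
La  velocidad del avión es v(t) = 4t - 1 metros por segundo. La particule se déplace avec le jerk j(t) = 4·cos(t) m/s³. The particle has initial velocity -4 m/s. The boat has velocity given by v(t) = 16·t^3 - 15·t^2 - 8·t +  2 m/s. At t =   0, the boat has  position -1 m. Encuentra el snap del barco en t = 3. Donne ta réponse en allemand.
Ausgehend von der Geschwindigkeit v(t) = 16·t^3 - 15·t^2 - 8·t + 2, nehmen wir 3 Ableitungen. Durch Ableiten von der Geschwindigkeit erhalten wir die Beschleunigung: a(t) = 48·t^2 - 30·t - 8. Mit d/dt von a(t) finden wir j(t) = 96·t - 30. Mit d/dt von j(t) finden wir s(t) = 96. Mit s(t) = 96 und Einsetzen von t = 3, finden wir s = 96.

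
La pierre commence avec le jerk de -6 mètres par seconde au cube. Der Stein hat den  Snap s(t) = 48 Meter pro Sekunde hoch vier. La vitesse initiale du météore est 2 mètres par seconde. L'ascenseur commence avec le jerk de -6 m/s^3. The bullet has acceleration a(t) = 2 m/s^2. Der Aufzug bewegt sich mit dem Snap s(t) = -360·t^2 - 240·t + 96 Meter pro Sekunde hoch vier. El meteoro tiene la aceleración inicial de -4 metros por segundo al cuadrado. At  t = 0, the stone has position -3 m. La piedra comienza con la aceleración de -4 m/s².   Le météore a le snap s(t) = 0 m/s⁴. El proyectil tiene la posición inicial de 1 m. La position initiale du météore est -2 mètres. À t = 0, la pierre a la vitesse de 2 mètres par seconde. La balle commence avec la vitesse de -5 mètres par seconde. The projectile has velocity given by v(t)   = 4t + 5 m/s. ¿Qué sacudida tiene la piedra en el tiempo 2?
Partiendo del snap s(t) = 48, tomamos 1 antiderivada. Integrando el snap y usando la condición inicial j(0) = -6, obtenemos j(t) = 48·t - 6. De la ecuación de la sacudida j(t) = 48·t - 6, sustituimos t = 2 para obtener j = 90.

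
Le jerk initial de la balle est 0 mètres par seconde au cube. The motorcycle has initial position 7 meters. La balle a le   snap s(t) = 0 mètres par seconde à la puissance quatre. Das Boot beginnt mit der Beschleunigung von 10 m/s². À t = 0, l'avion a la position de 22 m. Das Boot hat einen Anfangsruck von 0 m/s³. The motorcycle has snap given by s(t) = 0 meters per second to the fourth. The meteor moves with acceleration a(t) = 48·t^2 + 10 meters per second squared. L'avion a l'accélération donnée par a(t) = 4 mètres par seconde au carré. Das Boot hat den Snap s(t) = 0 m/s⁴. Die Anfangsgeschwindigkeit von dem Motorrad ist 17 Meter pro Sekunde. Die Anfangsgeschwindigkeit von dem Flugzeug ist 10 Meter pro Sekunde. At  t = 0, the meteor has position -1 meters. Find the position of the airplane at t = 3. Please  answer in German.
Um dies zu lösen, müssen wir 2 Integrale unserer Gleichung für die Beschleunigung a(t) = 4 finden. Durch Integration von der Beschleunigung und Verwendung der Anfangsbedingung v(0) = 10, erhalten wir v(t) = 4·t + 10. Mit ∫v(t)dt und Anwendung von x(0) = 22, finden wir x(t) = 2·t^2 + 10·t + 22. Aus der Gleichung für die Position x(t) = 2·t^2 + 10·t + 22, setzen wir t = 3 ein und erhalten x = 70.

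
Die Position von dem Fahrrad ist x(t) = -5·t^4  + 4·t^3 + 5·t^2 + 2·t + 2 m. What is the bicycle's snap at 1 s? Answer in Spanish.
Para resolver esto, necesitamos tomar 4 derivadas de nuestra ecuación de la posición x(t) = -5·t^4 + 4·t^3 + 5·t^2 + 2·t + 2. Derivando la posición, obtenemos la velocidad: v(t) = -20·t^3 + 12·t^2 + 10·t + 2. Derivando la velocidad, obtenemos la aceleración: a(t) = -60·t^2 + 24·t + 10. Derivando la aceleración, obtenemos la sacudida: j(t) = 24 - 120·t. La derivada de la sacudida da el snap: s(t) = -120. Usando s(t) = -120 y sustituyendo t = 1, encontramos s = -120.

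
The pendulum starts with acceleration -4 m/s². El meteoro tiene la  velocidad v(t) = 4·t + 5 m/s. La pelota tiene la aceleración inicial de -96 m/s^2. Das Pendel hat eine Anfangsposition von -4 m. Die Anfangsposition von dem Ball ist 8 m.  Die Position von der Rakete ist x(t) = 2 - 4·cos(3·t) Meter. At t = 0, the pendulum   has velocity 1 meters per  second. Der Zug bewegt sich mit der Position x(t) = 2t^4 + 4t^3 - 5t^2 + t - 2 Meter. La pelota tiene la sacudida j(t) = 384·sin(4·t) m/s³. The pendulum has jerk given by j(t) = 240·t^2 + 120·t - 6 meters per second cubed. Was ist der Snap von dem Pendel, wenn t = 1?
Ausgehend von dem Ruck j(t) = 240·t^2 + 120·t - 6, nehmen wir 1 Ableitung. Die Ableitung von dem Ruck ergibt den Snap: s(t) = 480·t + 120. Wir haben den Snap s(t) = 480·t + 120. Durch Einsetzen von t = 1: s(1) = 600.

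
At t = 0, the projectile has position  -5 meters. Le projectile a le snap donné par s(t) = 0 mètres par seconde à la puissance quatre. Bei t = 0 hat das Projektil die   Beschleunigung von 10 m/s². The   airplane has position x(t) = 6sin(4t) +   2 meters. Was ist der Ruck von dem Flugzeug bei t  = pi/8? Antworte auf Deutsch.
Wir müssen unsere Gleichung für die Position x(t) = 6·sin(4·t) + 2 3-mal ableiten. Durch Ableiten von der Position erhalten wir die Geschwindigkeit: v(t) = 24·cos(4·t). Mit d/dt von v(t) finden wir a(t) = -96·sin(4·t). Durch Ableiten von der Beschleunigung erhalten wir den Ruck: j(t) = -384·cos(4·t). Mit j(t) = -384·cos(4·t) und Einsetzen von t = pi/8, finden wir j = 0.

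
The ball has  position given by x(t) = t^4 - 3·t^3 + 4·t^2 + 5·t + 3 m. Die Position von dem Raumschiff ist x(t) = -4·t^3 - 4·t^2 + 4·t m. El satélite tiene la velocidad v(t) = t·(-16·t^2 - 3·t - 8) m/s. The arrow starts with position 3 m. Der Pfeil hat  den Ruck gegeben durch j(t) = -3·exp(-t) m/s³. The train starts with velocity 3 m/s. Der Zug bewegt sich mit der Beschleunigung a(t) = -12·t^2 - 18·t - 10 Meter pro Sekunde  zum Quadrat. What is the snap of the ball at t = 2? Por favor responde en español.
Debemos derivar nuestra ecuación de la posición x(t) = t^4 - 3·t^3 + 4·t^2 + 5·t + 3 4 veces. La derivada de la posición da la velocidad: v(t) = 4·t^3 - 9·t^2 + 8·t + 5. La derivada de la velocidad da la aceleración: a(t) = 12·t^2 - 18·t + 8. La derivada de la aceleración da la sacudida: j(t) = 24·t - 18. Tomando d/dt de j(t), encontramos s(t) = 24. Usando s(t) = 24 y sustituyendo t = 2, encontramos s = 24.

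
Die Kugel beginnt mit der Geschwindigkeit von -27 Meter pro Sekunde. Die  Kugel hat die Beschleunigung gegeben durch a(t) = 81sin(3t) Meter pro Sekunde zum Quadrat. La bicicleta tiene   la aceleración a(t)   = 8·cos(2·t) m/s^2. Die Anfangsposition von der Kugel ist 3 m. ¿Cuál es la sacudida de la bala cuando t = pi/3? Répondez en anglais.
Starting from acceleration a(t) = 81·sin(3·t), we take 1 derivative. The derivative of acceleration gives jerk: j(t) = 243·cos(3·t). Using j(t) = 243·cos(3·t) and substituting t = pi/3, we find j = -243.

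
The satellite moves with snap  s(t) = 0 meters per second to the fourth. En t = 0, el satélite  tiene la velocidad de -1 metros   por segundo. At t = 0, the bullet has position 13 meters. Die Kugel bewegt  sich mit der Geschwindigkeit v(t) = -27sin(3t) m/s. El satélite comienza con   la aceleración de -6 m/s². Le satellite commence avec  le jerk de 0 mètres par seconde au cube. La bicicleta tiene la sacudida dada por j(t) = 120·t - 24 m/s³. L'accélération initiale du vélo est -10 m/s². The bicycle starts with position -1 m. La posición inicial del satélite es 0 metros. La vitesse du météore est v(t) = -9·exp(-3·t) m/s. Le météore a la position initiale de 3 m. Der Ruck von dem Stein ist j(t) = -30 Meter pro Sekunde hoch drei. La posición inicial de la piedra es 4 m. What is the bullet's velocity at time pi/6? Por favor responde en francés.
De l'équation de la vitesse v(t) = -27·sin(3·t), nous substituons t = pi/6 pour obtenir v = -27.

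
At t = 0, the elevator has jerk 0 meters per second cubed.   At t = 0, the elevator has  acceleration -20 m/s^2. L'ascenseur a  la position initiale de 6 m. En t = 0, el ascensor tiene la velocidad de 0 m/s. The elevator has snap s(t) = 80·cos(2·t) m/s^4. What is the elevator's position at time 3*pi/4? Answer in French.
Pour résoudre ceci, nous devons prendre 4 intégrales de notre équation du snap s(t) = 80·cos(2·t). La primitive du snap est le jerk. En utilisant j(0) = 0, nous obtenons j(t) = 40·sin(2·t). L'intégrale du jerk est l'accélération. En utilisant a(0) = -20, nous obtenons a(t) = -20·cos(2·t). La primitive de l'accélération est la vitesse. En utilisant v(0) = 0, nous obtenons v(t) = -10·sin(2·t). En intégrant la vitesse et en utilisant la condition initiale x(0) = 6, nous obtenons x(t) = 5·cos(2·t) + 1. De l'équation de la position x(t) = 5·cos(2·t) + 1, nous substituons t = 3*pi/4 pour obtenir x = 1.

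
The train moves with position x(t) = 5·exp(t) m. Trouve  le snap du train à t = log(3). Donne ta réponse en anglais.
We must differentiate our position equation x(t) = 5·exp(t) 4 times. The derivative of position gives velocity: v(t) = 5·exp(t). The derivative of velocity gives acceleration: a(t) = 5·exp(t). Differentiating acceleration, we get jerk: j(t) = 5·exp(t). Differentiating jerk, we get snap: s(t) = 5·exp(t). We have snap s(t) = 5·exp(t). Substituting t = log(3): s(log(3)) = 15.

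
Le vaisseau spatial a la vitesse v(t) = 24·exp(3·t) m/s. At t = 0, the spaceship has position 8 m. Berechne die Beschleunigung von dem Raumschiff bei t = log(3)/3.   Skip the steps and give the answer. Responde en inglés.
The answer is 216.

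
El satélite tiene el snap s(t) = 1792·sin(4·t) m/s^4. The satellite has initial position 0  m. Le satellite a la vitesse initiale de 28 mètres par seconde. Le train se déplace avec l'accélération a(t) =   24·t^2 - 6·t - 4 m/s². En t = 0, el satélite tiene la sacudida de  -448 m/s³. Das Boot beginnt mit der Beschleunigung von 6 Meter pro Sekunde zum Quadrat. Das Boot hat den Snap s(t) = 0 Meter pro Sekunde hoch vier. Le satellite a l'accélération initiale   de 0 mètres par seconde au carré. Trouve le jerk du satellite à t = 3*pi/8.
Nous devons intégrer notre équation du snap s(t) = 1792·sin(4·t) 1 fois. En intégrant le snap et en utilisant la condition initiale j(0) = -448, nous obtenons j(t) = -448·cos(4·t). De l'équation du jerk j(t) = -448·cos(4·t), nous substituons t = 3*pi/8 pour obtenir j = 0.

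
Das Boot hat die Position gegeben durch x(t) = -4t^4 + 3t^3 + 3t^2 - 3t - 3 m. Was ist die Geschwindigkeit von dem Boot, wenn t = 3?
Ausgehend von der Position x(t) = -4·t^4 + 3·t^3 + 3·t^2 - 3·t - 3, nehmen wir 1 Ableitung. Mit d/dt von x(t) finden wir v(t) = -16·t^3 + 9·t^2 + 6·t - 3. Mit v(t) = -16·t^3 + 9·t^2 + 6·t - 3 und Einsetzen von t = 3, finden wir v = -336.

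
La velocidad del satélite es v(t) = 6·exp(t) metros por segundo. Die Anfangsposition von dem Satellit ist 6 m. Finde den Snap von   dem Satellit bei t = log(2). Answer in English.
Starting from velocity v(t) = 6·exp(t), we take 3 derivatives. Taking d/dt of v(t), we find a(t) = 6·exp(t). Taking d/dt of a(t), we find j(t) = 6·exp(t). Differentiating jerk, we get snap: s(t) = 6·exp(t). Using s(t) = 6·exp(t) and substituting t = log(2), we find s = 12.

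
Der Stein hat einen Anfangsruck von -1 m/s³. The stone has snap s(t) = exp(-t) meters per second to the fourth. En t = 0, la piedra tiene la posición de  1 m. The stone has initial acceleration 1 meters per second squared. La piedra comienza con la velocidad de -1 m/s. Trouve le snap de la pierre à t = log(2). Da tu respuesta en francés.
Nous avons le snap s(t) = exp(-t). En substituant t = log(2): s(log(2)) = 1/2.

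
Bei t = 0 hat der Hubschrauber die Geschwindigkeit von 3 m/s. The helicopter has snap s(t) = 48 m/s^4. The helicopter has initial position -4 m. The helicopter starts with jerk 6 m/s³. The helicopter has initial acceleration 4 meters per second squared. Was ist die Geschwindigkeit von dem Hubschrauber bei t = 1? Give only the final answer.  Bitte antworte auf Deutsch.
Die Antwort ist 18.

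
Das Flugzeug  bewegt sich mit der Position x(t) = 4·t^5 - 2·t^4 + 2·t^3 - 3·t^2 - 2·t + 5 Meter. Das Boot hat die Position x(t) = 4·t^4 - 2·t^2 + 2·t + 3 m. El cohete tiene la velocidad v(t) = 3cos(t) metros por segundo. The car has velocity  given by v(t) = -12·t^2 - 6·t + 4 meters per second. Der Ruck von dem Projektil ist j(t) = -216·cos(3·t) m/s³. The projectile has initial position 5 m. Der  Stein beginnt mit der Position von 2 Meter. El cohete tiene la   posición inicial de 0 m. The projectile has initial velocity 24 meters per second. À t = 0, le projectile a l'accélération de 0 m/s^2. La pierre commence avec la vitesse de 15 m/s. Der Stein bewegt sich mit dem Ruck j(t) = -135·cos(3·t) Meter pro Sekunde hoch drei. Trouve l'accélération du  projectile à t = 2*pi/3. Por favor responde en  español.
Para resolver esto, necesitamos tomar 1 antiderivada de nuestra ecuación de la sacudida j(t) = -216·cos(3·t). Integrando la sacudida y usando la condición inicial a(0) = 0, obtenemos a(t) = -72·sin(3·t). Usando a(t) = -72·sin(3·t) y sustituyendo t = 2*pi/3, encontramos a = 0.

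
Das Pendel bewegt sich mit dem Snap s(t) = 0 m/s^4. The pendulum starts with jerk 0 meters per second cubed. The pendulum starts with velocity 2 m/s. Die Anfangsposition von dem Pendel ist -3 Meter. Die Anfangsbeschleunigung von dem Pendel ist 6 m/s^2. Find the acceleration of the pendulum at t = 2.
We must find the antiderivative of our snap equation s(t) = 0 2 times. The antiderivative of snap is jerk. Using j(0) = 0, we get j(t) = 0. Integrating jerk and using the initial condition a(0) = 6, we get a(t) = 6. Using a(t) = 6 and substituting t = 2, we find a = 6.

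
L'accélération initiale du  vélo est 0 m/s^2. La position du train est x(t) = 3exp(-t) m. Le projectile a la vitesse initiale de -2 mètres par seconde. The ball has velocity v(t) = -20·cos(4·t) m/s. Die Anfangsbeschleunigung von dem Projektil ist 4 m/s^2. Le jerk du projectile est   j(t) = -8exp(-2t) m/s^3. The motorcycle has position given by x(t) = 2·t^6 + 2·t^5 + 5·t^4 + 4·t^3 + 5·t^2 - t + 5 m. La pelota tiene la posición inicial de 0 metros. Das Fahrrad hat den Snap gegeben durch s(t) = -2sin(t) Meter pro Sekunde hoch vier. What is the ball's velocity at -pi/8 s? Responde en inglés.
Using v(t) = -20·cos(4·t) and substituting t = -pi/8, we find v = 0.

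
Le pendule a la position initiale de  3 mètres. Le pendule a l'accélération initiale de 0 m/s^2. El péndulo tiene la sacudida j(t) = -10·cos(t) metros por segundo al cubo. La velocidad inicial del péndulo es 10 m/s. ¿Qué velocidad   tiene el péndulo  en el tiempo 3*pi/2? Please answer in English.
We must find the integral of our jerk equation j(t) = -10·cos(t) 2 times. The antiderivative of jerk, with a(0) = 0, gives acceleration: a(t) = -10·sin(t). Finding the integral of a(t) and using v(0) = 10: v(t) = 10·cos(t). We have velocity v(t) = 10·cos(t). Substituting t = 3*pi/2: v(3*pi/2) = 0.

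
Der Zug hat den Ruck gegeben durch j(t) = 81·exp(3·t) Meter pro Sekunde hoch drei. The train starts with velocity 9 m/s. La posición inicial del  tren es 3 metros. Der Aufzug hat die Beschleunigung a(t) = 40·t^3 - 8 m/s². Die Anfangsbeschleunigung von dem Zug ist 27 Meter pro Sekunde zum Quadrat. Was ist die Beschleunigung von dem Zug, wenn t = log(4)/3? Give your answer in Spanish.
Partiendo de la sacudida j(t) = 81·exp(3·t), tomamos 1 integral. Integrando la sacudida y usando la condición inicial a(0) = 27, obtenemos a(t) = 27·exp(3·t). Tenemos la aceleración a(t) = 27·exp(3·t). Sustituyendo t = log(4)/3: a(log(4)/3) = 108.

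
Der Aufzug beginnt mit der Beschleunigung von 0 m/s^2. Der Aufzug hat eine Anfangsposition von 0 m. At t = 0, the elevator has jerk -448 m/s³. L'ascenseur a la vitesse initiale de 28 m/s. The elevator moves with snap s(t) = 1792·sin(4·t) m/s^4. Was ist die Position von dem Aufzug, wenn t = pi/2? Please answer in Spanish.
Partiendo del snap s(t) = 1792·sin(4·t), tomamos 4 antiderivadas. Tomando ∫s(t)dt y aplicando j(0) = -448, encontramos j(t) = -448·cos(4·t). Tomando ∫j(t)dt y aplicando a(0) = 0, encontramos a(t) = -112·sin(4·t). Tomando ∫a(t)dt y aplicando v(0) = 28, encontramos v(t) = 28·cos(4·t). La integral de la velocidad es la posición. Usando x(0) = 0, obtenemos x(t) = 7·sin(4·t). Usando x(t) = 7·sin(4·t) y sustituyendo t = pi/2, encontramos x = 0.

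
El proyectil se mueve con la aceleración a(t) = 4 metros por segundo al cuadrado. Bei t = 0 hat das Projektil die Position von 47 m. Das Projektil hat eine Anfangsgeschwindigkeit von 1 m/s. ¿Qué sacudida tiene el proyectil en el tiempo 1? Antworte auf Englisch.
We must differentiate our acceleration equation a(t) = 4 1 time. Taking d/dt of a(t), we find j(t) = 0. From the given jerk equation j(t) = 0, we substitute t = 1 to get j = 0.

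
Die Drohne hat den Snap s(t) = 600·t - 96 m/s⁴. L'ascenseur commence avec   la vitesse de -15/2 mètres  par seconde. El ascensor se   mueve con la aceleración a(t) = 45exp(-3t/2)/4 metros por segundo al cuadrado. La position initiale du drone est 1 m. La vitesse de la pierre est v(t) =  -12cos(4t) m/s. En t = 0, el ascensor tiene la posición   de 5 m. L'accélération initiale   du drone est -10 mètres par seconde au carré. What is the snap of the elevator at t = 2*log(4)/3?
Starting from acceleration a(t) = 45·exp(-3·t/2)/4, we take 2 derivatives. Taking d/dt of a(t), we find j(t) = -135·exp(-3·t/2)/8. Differentiating jerk, we get snap: s(t) = 405·exp(-3·t/2)/16. Using s(t) = 405·exp(-3·t/2)/16 and substituting t = 2*log(4)/3, we find s = 405/64.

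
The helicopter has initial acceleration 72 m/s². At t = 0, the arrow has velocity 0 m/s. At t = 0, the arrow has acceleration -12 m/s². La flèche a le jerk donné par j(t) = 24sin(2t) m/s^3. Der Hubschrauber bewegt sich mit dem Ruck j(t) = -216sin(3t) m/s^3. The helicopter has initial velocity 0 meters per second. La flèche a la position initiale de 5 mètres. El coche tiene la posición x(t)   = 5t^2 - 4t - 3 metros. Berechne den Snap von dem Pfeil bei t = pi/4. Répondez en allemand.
Wir müssen unsere Gleichung für den Ruck j(t) = 24·sin(2·t) 1-mal ableiten. Mit d/dt von j(t) finden wir s(t) = 48·cos(2·t). Aus der Gleichung für den Snap s(t) = 48·cos(2·t), setzen wir t = pi/4 ein und erhalten s = 0.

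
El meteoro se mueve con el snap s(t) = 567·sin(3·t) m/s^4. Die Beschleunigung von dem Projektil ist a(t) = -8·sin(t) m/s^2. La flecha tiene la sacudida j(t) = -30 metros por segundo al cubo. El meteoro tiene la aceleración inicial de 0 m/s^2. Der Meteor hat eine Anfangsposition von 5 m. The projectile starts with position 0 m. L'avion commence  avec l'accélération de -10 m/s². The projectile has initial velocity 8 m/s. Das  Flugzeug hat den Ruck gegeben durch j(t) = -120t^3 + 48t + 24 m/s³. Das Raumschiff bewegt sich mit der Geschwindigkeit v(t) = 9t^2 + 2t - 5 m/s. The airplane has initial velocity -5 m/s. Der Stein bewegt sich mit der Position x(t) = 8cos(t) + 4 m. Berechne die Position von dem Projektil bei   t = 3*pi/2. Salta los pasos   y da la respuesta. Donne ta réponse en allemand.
Die Antwort ist -8.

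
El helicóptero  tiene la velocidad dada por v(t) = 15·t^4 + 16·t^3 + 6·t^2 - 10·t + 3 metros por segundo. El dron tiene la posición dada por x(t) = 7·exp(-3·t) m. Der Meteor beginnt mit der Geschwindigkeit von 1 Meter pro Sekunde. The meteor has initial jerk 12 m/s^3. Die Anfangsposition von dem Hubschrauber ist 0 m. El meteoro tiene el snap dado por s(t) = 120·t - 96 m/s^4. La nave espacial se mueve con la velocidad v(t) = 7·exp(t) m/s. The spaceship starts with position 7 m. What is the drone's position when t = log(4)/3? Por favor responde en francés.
En utilisant x(t) = 7·exp(-3·t) et en substituant t = log(4)/3, nous trouvons x = 7/4.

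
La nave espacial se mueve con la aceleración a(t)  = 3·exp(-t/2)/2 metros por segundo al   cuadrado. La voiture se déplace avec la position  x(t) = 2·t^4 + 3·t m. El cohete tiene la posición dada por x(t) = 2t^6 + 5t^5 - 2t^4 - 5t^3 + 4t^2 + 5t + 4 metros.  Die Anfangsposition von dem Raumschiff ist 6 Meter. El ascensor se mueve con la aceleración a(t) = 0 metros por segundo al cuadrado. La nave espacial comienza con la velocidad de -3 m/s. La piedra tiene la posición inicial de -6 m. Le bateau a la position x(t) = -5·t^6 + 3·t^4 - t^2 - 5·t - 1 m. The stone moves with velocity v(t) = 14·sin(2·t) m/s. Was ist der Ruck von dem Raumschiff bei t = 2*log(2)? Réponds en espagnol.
Debemos derivar nuestra ecuación de la aceleración a(t) = 3·exp(-t/2)/2 1 vez. Derivando la aceleración, obtenemos la sacudida: j(t) = -3·exp(-t/2)/4. Tenemos la sacudida j(t) = -3·exp(-t/2)/4. Sustituyendo t = 2*log(2): j(2*log(2)) = -3/8.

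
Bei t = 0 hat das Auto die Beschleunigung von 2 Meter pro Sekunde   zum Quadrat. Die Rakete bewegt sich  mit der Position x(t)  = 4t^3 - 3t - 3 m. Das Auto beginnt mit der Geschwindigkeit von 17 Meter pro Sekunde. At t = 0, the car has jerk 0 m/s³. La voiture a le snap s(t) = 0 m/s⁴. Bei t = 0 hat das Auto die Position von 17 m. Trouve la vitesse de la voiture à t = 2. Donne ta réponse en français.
Nous devons trouver la primitive de notre équation du snap s(t) = 0 3 fois. En intégrant le snap et en utilisant la condition initiale j(0) = 0, nous obtenons j(t) = 0. En prenant ∫j(t)dt et en appliquant a(0) = 2, nous trouvons a(t) = 2. L'intégrale de l'accélération est la vitesse. En utilisant v(0) = 17, nous obtenons v(t) = 2·t + 17. Nous avons la vitesse v(t) = 2·t + 17. En substituant t = 2: v(2) = 21.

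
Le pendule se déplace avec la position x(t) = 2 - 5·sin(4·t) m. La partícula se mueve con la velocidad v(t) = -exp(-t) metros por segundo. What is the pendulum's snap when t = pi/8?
Starting from position x(t) = 2 - 5·sin(4·t), we take 4 derivatives. Taking d/dt of x(t), we find v(t) = -20·cos(4·t). The derivative of velocity gives acceleration: a(t) = 80·sin(4·t). Differentiating acceleration, we get jerk: j(t) = 320·cos(4·t). Taking d/dt of j(t), we find s(t) = -1280·sin(4·t). From the given snap equation s(t) = -1280·sin(4·t), we substitute t = pi/8 to get s = -1280.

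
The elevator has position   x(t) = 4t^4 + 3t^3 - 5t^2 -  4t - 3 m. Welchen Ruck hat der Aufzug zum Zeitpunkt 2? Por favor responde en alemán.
Wir müssen unsere Gleichung für die Position x(t) = 4·t^4 + 3·t^3 - 5·t^2 - 4·t - 3 3-mal ableiten. Die Ableitung von der Position ergibt die Geschwindigkeit: v(t) = 16·t^3 + 9·t^2 - 10·t - 4. Durch Ableiten von der Geschwindigkeit erhalten wir die Beschleunigung: a(t) = 48·t^2 + 18·t - 10. Durch Ableiten von der Beschleunigung erhalten wir den Ruck: j(t) = 96·t + 18. Aus der Gleichung für den Ruck j(t) = 96·t + 18, setzen wir t = 2 ein und erhalten j = 210.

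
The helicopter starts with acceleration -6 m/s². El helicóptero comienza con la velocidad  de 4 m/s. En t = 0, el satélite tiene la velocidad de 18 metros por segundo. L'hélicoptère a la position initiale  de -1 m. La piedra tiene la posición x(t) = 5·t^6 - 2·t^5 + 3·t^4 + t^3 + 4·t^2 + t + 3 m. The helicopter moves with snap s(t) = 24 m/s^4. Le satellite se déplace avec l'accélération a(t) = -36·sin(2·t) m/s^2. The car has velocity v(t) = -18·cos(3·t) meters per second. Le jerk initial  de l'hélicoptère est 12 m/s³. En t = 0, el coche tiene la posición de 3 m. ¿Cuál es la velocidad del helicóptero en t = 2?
Para resolver esto, necesitamos tomar 3 integrales de nuestra ecuación del snap s(t) = 24. Tomando ∫s(t)dt y aplicando j(0) = 12, encontramos j(t) = 24·t + 12. La integral de la sacudida, con a(0) = -6, da la aceleración: a(t) = 12·t^2 + 12·t - 6. Tomando ∫a(t)dt y aplicando v(0) = 4, encontramos v(t) = 4·t^3 + 6·t^2 - 6·t + 4. De la ecuación de la velocidad v(t) = 4·t^3 + 6·t^2 - 6·t + 4, sustituimos t = 2 para obtener v = 48.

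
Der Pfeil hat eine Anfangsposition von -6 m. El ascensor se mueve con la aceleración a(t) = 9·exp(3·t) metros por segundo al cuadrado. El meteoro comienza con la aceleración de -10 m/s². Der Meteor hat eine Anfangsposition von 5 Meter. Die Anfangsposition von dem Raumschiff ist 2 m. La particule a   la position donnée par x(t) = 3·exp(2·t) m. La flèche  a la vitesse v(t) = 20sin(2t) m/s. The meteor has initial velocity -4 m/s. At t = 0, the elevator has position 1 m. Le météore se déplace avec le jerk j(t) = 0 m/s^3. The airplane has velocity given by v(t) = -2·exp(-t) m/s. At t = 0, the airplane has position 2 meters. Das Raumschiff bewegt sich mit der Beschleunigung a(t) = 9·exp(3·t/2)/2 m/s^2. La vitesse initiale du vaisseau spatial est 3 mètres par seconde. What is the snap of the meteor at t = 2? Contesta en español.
Debemos derivar nuestra ecuación de la sacudida j(t) = 0 1 vez. Derivando la sacudida, obtenemos el snap: s(t) = 0. Tenemos el snap s(t) = 0. Sustituyendo t = 2: s(2) = 0.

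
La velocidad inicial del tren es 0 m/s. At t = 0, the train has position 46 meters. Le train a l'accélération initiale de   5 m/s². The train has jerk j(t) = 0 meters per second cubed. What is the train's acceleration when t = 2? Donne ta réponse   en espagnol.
Debemos encontrar la integral de nuestra ecuación de la sacudida j(t) = 0 1 vez. Integrando la sacudida y usando la condición inicial a(0) = 5, obtenemos a(t) = 5. Tenemos la aceleración a(t) = 5. Sustituyendo t = 2: a(2) = 5.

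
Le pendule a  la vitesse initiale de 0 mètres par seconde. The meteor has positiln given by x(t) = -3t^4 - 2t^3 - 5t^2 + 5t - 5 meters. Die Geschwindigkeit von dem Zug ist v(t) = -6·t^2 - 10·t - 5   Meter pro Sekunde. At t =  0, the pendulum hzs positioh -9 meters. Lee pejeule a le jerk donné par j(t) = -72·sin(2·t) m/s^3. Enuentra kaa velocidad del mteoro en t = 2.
Partiendo de la posición x(t) = -3·t^4 - 2·t^3 - 5·t^2 + 5·t - 5, tomamos 1 derivada. La derivada de la posición da la velocidad: v(t) = -12·t^3 - 6·t^2 - 10·t + 5. Usando v(t) = -12·t^3 - 6·t^2 - 10·t + 5 y sustituyendo t = 2, encontramos v = -135.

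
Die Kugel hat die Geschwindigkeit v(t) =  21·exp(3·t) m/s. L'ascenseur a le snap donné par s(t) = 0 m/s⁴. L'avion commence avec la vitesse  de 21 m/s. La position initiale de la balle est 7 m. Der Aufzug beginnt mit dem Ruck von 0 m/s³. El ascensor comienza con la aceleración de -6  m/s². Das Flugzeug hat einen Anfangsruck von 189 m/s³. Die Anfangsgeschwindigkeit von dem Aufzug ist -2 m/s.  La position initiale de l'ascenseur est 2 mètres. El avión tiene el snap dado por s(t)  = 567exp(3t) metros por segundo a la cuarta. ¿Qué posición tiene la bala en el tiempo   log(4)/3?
Partiendo de la velocidad v(t) = 21·exp(3·t), tomamos 1 integral. La integral de la velocidad es la posición. Usando x(0) = 7, obtenemos x(t) = 7·exp(3·t). De la ecuación de la posición x(t) = 7·exp(3·t), sustituimos t = log(4)/3 para obtener x = 28.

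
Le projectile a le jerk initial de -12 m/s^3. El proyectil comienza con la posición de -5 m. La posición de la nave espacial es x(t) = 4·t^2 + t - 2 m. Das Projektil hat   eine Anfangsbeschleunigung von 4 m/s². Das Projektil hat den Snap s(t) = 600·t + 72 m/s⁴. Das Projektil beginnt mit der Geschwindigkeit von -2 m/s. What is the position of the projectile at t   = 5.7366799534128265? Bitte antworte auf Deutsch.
Um dies zu lösen, müssen wir 4 Integrale unserer Gleichung für den Snap s(t) = 600·t + 72 finden. Das Integral von dem Snap, mit j(0) = -12, ergibt den Ruck: j(t) = 300·t^2 + 72·t - 12. Das Integral von dem Ruck ist die Beschleunigung. Mit a(0) = 4 erhalten wir a(t) = 100·t^3 + 36·t^2 - 12·t + 4. Mit ∫a(t)dt und Anwendung von v(0) = -2, finden wir v(t) = 25·t^4 + 12·t^3 - 6·t^2 + 4·t - 2. Mit ∫v(t)dt und Anwendung von x(0) = -5, finden wir x(t) = 5·t^5 + 3·t^4 - 2·t^3 + 2·t^2 - 2·t - 5. Mit x(t) = 5·t^5 + 3·t^4 - 2·t^3 + 2·t^2 - 2·t - 5 und Einsetzen von t = 5.7366799534128265, finden wir x = 33985.9935363083.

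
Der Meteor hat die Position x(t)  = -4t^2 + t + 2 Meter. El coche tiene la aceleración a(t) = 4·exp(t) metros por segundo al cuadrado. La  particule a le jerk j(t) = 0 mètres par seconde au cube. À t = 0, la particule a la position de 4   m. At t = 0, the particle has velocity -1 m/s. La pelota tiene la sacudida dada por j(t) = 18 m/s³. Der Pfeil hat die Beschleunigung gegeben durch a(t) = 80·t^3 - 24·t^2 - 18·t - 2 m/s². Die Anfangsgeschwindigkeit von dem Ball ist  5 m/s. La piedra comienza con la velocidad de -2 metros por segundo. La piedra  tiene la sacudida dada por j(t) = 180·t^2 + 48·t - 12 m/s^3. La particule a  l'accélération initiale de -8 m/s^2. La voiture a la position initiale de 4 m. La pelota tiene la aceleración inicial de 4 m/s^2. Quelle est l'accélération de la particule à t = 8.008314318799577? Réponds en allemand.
Um dies zu lösen, müssen wir 1 Integral unserer Gleichung für den Ruck j(t) = 0 finden. Die Stammfunktion von dem Ruck, mit a(0) = -8, ergibt die Beschleunigung: a(t) = -8. Wir haben die Beschleunigung a(t) = -8. Durch Einsetzen von t = 8.008314318799577: a(8.008314318799577) = -8.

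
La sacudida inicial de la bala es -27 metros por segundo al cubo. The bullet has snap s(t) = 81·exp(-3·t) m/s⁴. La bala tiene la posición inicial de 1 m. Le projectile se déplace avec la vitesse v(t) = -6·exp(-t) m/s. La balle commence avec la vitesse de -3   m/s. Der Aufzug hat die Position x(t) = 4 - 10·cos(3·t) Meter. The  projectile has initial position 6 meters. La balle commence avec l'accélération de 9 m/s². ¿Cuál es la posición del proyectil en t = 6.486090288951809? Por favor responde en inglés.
We need to integrate our velocity equation v(t) = -6·exp(-t) 1 time. Taking ∫v(t)dt and applying x(0) = 6, we find x(t) = 6·exp(-t). From the given position equation x(t) = 6·exp(-t), we substitute t = 6.486090288951809 to get x = 0.00914698630314753.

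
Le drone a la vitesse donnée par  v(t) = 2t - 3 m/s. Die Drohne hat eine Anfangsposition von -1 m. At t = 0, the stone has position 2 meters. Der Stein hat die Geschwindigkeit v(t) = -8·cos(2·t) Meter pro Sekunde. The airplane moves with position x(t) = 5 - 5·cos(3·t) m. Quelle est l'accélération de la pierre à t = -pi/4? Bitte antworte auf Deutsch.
Ausgehend von der Geschwindigkeit v(t) = -8·cos(2·t), nehmen wir 1 Ableitung. Durch Ableiten von der Geschwindigkeit erhalten wir die Beschleunigung: a(t) = 16·sin(2·t). Wir haben die Beschleunigung a(t) = 16·sin(2·t). Durch Einsetzen von t = -pi/4: a(-pi/4) = -16.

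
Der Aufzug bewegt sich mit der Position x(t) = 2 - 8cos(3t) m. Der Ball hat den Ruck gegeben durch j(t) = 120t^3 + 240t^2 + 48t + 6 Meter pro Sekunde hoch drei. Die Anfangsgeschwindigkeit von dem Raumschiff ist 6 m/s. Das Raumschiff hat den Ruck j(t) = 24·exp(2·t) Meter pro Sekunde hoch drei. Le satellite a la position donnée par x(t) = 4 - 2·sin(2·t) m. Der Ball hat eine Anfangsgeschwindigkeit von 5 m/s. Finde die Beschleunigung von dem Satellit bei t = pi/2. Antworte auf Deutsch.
Wir müssen unsere Gleichung für die Position x(t) = 4 - 2·sin(2·t) 2-mal ableiten. Durch Ableiten von der Position erhalten wir die Geschwindigkeit: v(t) = -4·cos(2·t). Durch Ableiten von der Geschwindigkeit erhalten wir die Beschleunigung: a(t) = 8·sin(2·t). Mit a(t) = 8·sin(2·t) und Einsetzen von t = pi/2, finden wir a = 0.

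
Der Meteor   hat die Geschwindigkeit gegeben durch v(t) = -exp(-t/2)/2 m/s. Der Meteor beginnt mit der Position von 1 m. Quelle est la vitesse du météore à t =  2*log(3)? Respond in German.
Mit v(t) = -exp(-t/2)/2 und Einsetzen von t = 2*log(3), finden wir v = -1/6.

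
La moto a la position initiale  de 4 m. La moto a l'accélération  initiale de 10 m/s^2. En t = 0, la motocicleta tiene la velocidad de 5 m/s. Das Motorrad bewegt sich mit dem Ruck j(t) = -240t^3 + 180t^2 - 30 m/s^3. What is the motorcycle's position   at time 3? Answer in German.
Ausgehend von dem Ruck j(t) = -240·t^3 + 180·t^2 - 30, nehmen wir 3 Stammfunktionen. Mit ∫j(t)dt und Anwendung von a(0) = 10, finden wir a(t) = -60·t^4 + 60·t^3 - 30·t + 10. Durch Integration von der Beschleunigung und Verwendung der Anfangsbedingung v(0) = 5, erhalten wir v(t) = -12·t^5 + 15·t^4 - 15·t^2 + 10·t + 5. Mit ∫v(t)dt und Anwendung von x(0) = 4, finden wir x(t) = -2·t^6 + 3·t^5 - 5·t^3 + 5·t^2 + 5·t + 4. Aus der Gleichung für die Position x(t) = -2·t^6 + 3·t^5 - 5·t^3 + 5·t^2 + 5·t + 4, setzen wir t = 3 ein und erhalten x = -800.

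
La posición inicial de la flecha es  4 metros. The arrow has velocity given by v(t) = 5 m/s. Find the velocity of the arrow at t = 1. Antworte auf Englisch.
From the given velocity equation v(t) = 5, we substitute t = 1 to get v = 5.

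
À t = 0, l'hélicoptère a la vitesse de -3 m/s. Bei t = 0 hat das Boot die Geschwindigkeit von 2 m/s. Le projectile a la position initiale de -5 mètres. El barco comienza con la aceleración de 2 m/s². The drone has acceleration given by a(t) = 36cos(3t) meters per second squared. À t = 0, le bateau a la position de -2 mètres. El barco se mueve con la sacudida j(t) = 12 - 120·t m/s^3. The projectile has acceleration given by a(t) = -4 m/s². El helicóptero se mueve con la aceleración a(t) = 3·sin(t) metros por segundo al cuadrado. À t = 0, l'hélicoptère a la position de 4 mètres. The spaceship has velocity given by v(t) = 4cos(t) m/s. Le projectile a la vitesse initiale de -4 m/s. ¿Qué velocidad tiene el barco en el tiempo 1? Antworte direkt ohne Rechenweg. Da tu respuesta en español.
La velocidad en t = 1 es v = -10.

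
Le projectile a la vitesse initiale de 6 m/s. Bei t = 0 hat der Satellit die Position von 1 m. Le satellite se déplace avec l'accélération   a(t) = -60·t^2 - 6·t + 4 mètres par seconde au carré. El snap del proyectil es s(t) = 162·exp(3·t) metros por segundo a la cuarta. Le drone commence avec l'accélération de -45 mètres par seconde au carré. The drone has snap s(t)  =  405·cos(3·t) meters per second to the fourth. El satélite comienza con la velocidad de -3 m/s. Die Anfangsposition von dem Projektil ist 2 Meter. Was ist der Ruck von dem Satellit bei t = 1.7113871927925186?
Wir müssen unsere Gleichung für die Beschleunigung a(t) = -60·t^2 - 6·t + 4 1-mal ableiten. Mit d/dt von a(t) finden wir j(t) = -120·t - 6. Wir haben den Ruck j(t) = -120·t - 6. Durch Einsetzen von t = 1.7113871927925186: j(1.7113871927925186) = -211.366463135102.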